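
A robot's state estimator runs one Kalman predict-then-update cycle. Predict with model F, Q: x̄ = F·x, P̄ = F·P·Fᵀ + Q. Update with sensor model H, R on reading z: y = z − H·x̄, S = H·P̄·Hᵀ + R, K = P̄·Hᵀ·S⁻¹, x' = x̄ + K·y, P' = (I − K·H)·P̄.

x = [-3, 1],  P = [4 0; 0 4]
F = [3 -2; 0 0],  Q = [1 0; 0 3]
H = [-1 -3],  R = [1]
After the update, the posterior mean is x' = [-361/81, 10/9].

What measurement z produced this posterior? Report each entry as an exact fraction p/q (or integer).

z = [1]

x̄ = F·x = [-11, 0]
P̄ = F·P·Fᵀ + Q = [53 0; 0 3]
S = H·P̄·Hᵀ + R = [81]
K = P̄·Hᵀ·S⁻¹ = [-53/81; -1/9]
x' − x̄ = [530/81, 10/9] = K·y
y = (KᵀK)⁻¹·Kᵀ·(x' − x̄) = [-10]
z = y + H·x̄ = [-10] + [11] = [1]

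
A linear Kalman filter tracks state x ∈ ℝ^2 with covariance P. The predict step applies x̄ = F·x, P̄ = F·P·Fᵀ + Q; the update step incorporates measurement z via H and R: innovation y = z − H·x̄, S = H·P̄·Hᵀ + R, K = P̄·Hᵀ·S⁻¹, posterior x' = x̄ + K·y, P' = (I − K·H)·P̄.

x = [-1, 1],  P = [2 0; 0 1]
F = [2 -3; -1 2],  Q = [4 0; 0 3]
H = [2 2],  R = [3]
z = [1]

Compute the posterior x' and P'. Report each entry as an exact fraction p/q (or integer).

x' = [-105/43, 119/43]
P' = [419/43 -386/43; -386/43 383/43]

x̄ = F·x = [-5, 3]
P̄ = F·P·Fᵀ + Q = [21 -10; -10 9]
y = z − H·x̄ = [5]
S = H·P̄·Hᵀ + R = [43]
K = P̄·Hᵀ·S⁻¹ = [22/43; -2/43]
x' = x̄ + K·y = [-105/43, 119/43]
P' = (I − K·H)·P̄ = [419/43 -386/43; -386/43 383/43]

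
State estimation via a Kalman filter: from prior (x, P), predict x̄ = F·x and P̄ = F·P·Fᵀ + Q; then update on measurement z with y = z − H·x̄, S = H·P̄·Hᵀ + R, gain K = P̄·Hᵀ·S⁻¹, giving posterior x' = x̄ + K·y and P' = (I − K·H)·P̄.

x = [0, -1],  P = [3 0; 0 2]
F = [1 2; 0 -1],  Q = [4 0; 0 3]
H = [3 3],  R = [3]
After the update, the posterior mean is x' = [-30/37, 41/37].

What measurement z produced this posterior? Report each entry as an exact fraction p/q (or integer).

z = [1]

x̄ = F·x = [-2, 1]
P̄ = F·P·Fᵀ + Q = [15 -4; -4 5]
S = H·P̄·Hᵀ + R = [111]
K = P̄·Hᵀ·S⁻¹ = [11/37; 1/37]
x' − x̄ = [44/37, 4/37] = K·y
y = (KᵀK)⁻¹·Kᵀ·(x' − x̄) = [4]
z = y + H·x̄ = [4] + [-3] = [1]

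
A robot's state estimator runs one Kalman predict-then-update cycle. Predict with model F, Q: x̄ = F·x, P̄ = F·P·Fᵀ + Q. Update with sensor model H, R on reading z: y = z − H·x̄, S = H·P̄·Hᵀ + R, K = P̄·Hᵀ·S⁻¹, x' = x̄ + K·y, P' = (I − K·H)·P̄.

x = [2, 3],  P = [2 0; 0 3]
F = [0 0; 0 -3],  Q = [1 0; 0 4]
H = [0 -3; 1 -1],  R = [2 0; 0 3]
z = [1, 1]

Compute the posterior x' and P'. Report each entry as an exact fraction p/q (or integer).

x̄ = F·x = [0, -9]
P̄ = F·P·Fᵀ + Q = [1 0; 0 31]
y = z − H·x̄ = [-26, -8]
S = H·P̄·Hᵀ + R = [281 93; 93 35]
K = P̄·Hᵀ·S⁻¹ = [-93/1186 281/1186; -186/593 -31/593]
x' = x̄ + K·y = [85/593, -253/593]
P' = (I − K·H)·P̄ = [905/1186 31/593; 31/593 124/593]

x' = [85/593, -253/593]
P' = [905/1186 31/593; 31/593 124/593]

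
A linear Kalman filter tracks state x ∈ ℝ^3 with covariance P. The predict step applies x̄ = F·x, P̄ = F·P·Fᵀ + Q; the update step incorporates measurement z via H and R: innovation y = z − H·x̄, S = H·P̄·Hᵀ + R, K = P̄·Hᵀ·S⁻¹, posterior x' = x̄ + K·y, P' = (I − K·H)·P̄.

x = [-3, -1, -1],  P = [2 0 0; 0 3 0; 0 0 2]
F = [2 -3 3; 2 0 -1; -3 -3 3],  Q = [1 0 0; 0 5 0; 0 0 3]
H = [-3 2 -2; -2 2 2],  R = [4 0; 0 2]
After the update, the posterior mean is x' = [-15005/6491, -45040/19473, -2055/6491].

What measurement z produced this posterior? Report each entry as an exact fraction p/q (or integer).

x̄ = F·x = [-6, -5, 9]
P̄ = F·P·Fᵀ + Q = [54 2 33; 2 15 -18; 33 -18 66]
S = H·P̄·Hᵀ + R = [1330 34; 34 118]
K = P̄·Hᵀ·S⁻¹ = [-2095/12982 -3577/12982; 1855/38946 -3835/38946; -5421/25964 8163/25964]
x' − x̄ = [23941/6491, 52325/19473, -60474/6491] = K·y
y = (KᵀK)⁻¹·Kᵀ·(x' − x̄) = [13, -21]
z = y + H·x̄ = [13, -21] + [-10, 20] = [3, -1]

z = [3, -1]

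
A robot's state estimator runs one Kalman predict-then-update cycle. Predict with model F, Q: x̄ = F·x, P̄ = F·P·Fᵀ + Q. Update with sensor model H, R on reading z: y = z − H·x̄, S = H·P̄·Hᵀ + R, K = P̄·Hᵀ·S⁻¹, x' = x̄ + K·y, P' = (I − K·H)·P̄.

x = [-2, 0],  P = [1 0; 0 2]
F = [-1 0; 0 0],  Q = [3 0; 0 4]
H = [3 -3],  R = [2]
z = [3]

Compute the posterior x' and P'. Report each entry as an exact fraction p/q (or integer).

x̄ = F·x = [2, 0]
P̄ = F·P·Fᵀ + Q = [4 0; 0 4]
y = z − H·x̄ = [-3]
S = H·P̄·Hᵀ + R = [74]
K = P̄·Hᵀ·S⁻¹ = [6/37; -6/37]
x' = x̄ + K·y = [56/37, 18/37]
P' = (I − K·H)·P̄ = [76/37 72/37; 72/37 76/37]

x' = [56/37, 18/37]
P' = [76/37 72/37; 72/37 76/37]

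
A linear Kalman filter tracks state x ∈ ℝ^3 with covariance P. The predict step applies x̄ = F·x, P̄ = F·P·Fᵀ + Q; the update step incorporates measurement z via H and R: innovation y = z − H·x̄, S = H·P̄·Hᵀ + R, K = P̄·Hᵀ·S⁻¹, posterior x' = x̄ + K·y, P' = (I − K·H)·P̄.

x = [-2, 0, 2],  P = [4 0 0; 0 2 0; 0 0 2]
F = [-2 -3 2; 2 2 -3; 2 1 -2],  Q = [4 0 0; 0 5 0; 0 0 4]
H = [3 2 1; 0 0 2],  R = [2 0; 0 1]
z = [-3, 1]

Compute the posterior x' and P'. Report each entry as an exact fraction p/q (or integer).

x' = [-2878/6139, -6203/6139, 2638/6139]
P' = [37922/6139 -54156/6139 -1586/6139; -54156/6139 80531/6139 1620/6139; -1586/6139 1620/6139 1522/6139]

x̄ = F·x = [8, -10, -8]
P̄ = F·P·Fᵀ + Q = [46 -40 -30; -40 47 32; -30 32 30]
y = z − H·x̄ = [1, 17]
S = H·P̄·Hᵀ + R = [102 8; 8 121]
K = P̄·Hᵀ·S⁻¹ = [1934/6139 -3172/6139; 107/6139 3240/6139; 2/6139 3044/6139]
x' = x̄ + K·y = [-2878/6139, -6203/6139, 2638/6139]
P' = (I − K·H)·P̄ = [37922/6139 -54156/6139 -1586/6139; -54156/6139 80531/6139 1620/6139; -1586/6139 1620/6139 1522/6139]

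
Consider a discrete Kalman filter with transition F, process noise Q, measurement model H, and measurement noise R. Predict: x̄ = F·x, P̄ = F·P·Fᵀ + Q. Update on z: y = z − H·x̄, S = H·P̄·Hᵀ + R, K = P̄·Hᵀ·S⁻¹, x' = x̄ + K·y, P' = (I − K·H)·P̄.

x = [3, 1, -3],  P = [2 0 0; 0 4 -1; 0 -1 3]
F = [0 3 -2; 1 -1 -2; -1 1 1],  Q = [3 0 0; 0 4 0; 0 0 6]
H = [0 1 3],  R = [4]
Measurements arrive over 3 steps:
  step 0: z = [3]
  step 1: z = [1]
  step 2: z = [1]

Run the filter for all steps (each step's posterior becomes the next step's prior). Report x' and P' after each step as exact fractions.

step 0: x' = [191/17, 118/17, -25/17], P' = [4994/85 511/85 -29/17; 511/85 1449/85 -99/17; -29/17 -99/17 41/17]
step 1: x' = [668920/25759, 85053/25759, -21018/25759], P' = [5767939/25759 636918/25759 -205462/25759; 636918/25759 582531/25759 -206393/25759; -205462/25759 -206393/25759 84167/25759]
step 2: x' = [201300666/21984037, 52601710/21984037, -11825239/21984037], P' = [6893648801/21984037 1041688656/21984037 -348709700/21984037; 1041688656/21984037 654743283/21984037 -231866309/21984037; -348709700/21984037 -231866309/21984037 91553175/21984037]

step 0: x̄ = F·x = [9, 8, -5]
step 0: P̄ = F·P·Fᵀ + Q = [63 4 5; 4 18 -9; 5 -9 13]
step 0: y = z − H·x̄ = [10]
step 0: S = H·P̄·Hᵀ + R = [85]
step 0: K = P̄·Hᵀ·S⁻¹ = [19/85; -9/85; 6/17]
step 0: x' = x̄ + K·y = [191/17, 118/17, -25/17]
step 0: P' = (I − K·H)·P̄ = [4994/85 511/85 -29/17; 511/85 1449/85 -99/17; -29/17 -99/17 41/17]
step 1: x̄ = F·x = [404/17, 123/17, -98/17]
step 1: P̄ = F·P·Fᵀ + Q = [20056/85 276/85 1619/85; 276/85 5181/85 -4781/85; 1619/85 -4781/85 5436/85]
step 1: y = z − H·x̄ = [188/17]
step 1: S = H·P̄·Hᵀ + R = [25759/85]
step 1: K = P̄·Hᵀ·S⁻¹ = [5133/25759; -9162/25759; 11527/25759]
step 1: x' = x̄ + K·y = [668920/25759, 85053/25759, -21018/25759]
step 1: P' = (I − K·H)·P̄ = [5767939/25759 636918/25759 -205462/25759; 636918/25759 582531/25759 -206393/25759; -205462/25759 -206393/25759 84167/25759]
step 2: x̄ = F·x = [297195/25759, 625903/25759, -604885/25759]
step 2: P̄ = F·P·Fᵀ + Q = [8133440/25759 1736325/25759 -948812/25759; 1736325/25759 5512614/25759 -5242175/25759; -948812/25759 -5242175/25759 5313493/25759]
step 2: y = z − H·x̄ = [1214511/25759]
step 2: S = H·P̄·Hᵀ + R = [21984037/25759]
step 2: K = P̄·Hᵀ·S⁻¹ = [-1110111/21984037; -10213911/21984037; 10698304/21984037]
step 2: x' = x̄ + K·y = [201300666/21984037, 52601710/21984037, -11825239/21984037]
step 2: P' = (I − K·H)·P̄ = [6893648801/21984037 1041688656/21984037 -348709700/21984037; 1041688656/21984037 654743283/21984037 -231866309/21984037; -348709700/21984037 -231866309/21984037 91553175/21984037]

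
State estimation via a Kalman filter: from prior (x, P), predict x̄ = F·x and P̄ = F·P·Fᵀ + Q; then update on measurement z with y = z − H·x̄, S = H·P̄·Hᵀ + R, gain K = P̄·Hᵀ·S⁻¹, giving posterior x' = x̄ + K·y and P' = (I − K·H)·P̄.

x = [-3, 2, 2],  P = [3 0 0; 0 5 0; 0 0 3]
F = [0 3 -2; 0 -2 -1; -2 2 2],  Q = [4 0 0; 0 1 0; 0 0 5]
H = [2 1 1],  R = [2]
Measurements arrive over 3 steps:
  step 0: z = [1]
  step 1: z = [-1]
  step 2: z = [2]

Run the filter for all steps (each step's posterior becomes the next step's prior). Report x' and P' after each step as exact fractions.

step 0: x̄ = F·x = [2, -6, 14]
step 0: P̄ = F·P·Fᵀ + Q = [61 -24 18; -24 24 -26; 18 -26 49]
step 0: y = z − H·x̄ = [-11]
step 0: S = H·P̄·Hᵀ + R = [243]
step 0: K = P̄·Hᵀ·S⁻¹ = [116/243; -50/243; 59/243]
step 0: x' = x̄ + K·y = [-790/243, -908/243, 2753/243]
step 0: P' = (I − K·H)·P̄ = [1367/243 -32/243 -2470/243; -32/243 3332/243 -3368/243; -2470/243 -3368/243 8426/243]
step 1: x̄ = F·x = [-8230/243, -937/243, 5270/243]
step 1: P̄ = F·P·Fᵀ + Q = [105080/243 -6508/243 -30136/243; -6508/243 8525/243 -15040/243; -30136/243 -15040/243 46787/243]
step 1: y = z − H·x̄ = [11884/243]
step 1: S = H·P̄·Hᵀ + R = [299462/243]
step 1: K = P̄·Hᵀ·S⁻¹ = [86758/149731; -19531/299462; -28525/299462]
step 1: x' = x̄ + K·y = [-828206/149731, -1054943/149731, 2549740/149731]
step 1: P' = (I − K·H)·P̄ = [2797664/149731 2963050/149731 -8384862/149731; 2963050/149731 8936023/299462 -20827285/299462; -8384862/149731 -20827285/299462 54309683/299462]
step 2: x̄ = F·x = [-8264309/149731, -439854/149731, 4646006/149731]
step 2: P̄ = F·P·Fᵀ + Q = [548788207/299462 34175943/299462 -153956330/149731; 34175943/299462 7044097/299462 -14617398/149731; -153956330/149731 -14617398/149731 98496079/149731]
step 2: y = z − H·x̄ = [12621928/149731]
step 2: S = H·P̄·Hᵀ + R = [1246371547/299462]
step 2: K = P̄·Hᵀ·S⁻¹ = [823839697/1246371547; 46161187/1246371547; -448067958/1246371547]
step 2: x' = x̄ + K·y = [654812603/1246371547, 229890058/1246371547, 902740118/1246371547]
step 2: P' = (I − K·H)·P̄ = [17638832910/1246371547 15249028711/1246371547 -48879015137/1246371547; 15249028711/1246371547 22202172195/1246371547 -52607907243/1246371547; -48879015137/1246371547 -52607907243/1246371547 149469801601/1246371547]

step 0: x' = [-790/243, -908/243, 2753/243], P' = [1367/243 -32/243 -2470/243; -32/243 3332/243 -3368/243; -2470/243 -3368/243 8426/243]
step 1: x' = [-828206/149731, -1054943/149731, 2549740/149731], P' = [2797664/149731 2963050/149731 -8384862/149731; 2963050/149731 8936023/299462 -20827285/299462; -8384862/149731 -20827285/299462 54309683/299462]
step 2: x' = [654812603/1246371547, 229890058/1246371547, 902740118/1246371547], P' = [17638832910/1246371547 15249028711/1246371547 -48879015137/1246371547; 15249028711/1246371547 22202172195/1246371547 -52607907243/1246371547; -48879015137/1246371547 -52607907243/1246371547 149469801601/1246371547]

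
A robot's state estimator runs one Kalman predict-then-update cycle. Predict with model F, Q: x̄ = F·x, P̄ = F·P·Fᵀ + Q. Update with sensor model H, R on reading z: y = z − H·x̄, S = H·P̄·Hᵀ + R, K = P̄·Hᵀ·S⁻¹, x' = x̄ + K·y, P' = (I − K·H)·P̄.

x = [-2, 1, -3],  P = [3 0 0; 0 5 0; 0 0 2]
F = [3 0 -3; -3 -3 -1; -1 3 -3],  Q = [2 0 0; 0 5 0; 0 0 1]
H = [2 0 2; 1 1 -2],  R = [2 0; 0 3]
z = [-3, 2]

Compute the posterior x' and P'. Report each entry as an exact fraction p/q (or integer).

x̄ = F·x = [3, 6, 14]
P̄ = F·P·Fᵀ + Q = [47 -21 9; -21 79 -30; 9 -30 67]
y = z − H·x̄ = [-37, 21]
S = H·P̄·Hᵀ + R = [530 -294; -294 439]
K = P̄·Hᵀ·S⁻¹ = [1120/3179 808/3179; -5043/73117 16276/73117; 10579/73117 -18731/73117]
x' = x̄ + K·y = [-14935/3179, 967089/73117, 238864/73117]
P' = (I − K·H)·P̄ = [17509/3179 -47863/3179 -16389/3179; -47863/3179 3341289/73117 1095806/73117; -16389/3179 1095806/73117 387526/73117]

x' = [-14935/3179, 967089/73117, 238864/73117]
P' = [17509/3179 -47863/3179 -16389/3179; -47863/3179 3341289/73117 1095806/73117; -16389/3179 1095806/73117 387526/73117]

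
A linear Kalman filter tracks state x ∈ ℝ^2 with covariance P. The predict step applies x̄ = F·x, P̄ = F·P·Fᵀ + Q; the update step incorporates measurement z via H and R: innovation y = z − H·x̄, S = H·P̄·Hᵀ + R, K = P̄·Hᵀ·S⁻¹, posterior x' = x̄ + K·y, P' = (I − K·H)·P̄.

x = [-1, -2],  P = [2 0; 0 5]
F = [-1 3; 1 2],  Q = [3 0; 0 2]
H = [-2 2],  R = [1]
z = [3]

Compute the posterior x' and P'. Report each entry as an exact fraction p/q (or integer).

x' = [-497/73, -389/73]
P' = [1714/73 1692/73; 1692/73 1688/73]

x̄ = F·x = [-5, -5]
P̄ = F·P·Fᵀ + Q = [50 28; 28 24]
y = z − H·x̄ = [3]
S = H·P̄·Hᵀ + R = [73]
K = P̄·Hᵀ·S⁻¹ = [-44/73; -8/73]
x' = x̄ + K·y = [-497/73, -389/73]
P' = (I − K·H)·P̄ = [1714/73 1692/73; 1692/73 1688/73]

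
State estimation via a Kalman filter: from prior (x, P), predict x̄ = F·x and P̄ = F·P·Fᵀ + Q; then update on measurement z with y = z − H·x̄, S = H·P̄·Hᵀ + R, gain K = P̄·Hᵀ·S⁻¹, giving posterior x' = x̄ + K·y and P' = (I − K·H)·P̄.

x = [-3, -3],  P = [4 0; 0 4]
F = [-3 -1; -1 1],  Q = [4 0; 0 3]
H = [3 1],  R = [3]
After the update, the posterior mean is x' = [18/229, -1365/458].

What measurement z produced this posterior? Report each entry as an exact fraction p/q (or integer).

x̄ = F·x = [12, 0]
P̄ = F·P·Fᵀ + Q = [44 8; 8 11]
S = H·P̄·Hᵀ + R = [458]
K = P̄·Hᵀ·S⁻¹ = [70/229; 35/458]
x' − x̄ = [-2730/229, -1365/458] = K·y
y = (KᵀK)⁻¹·Kᵀ·(x' − x̄) = [-39]
z = y + H·x̄ = [-39] + [36] = [-3]

z = [-3]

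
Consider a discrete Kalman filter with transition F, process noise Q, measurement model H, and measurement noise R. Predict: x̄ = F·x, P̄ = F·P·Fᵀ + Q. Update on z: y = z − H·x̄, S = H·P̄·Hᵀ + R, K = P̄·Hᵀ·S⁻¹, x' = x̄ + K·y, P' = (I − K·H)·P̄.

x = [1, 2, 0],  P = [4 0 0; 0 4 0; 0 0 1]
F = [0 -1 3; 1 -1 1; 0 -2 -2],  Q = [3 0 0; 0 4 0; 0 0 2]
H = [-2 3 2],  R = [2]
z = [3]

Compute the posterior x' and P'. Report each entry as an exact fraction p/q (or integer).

x' = [-556/243, 127/243, -392/243]
P' = [3839/243 1960/243 892/243; 1960/243 1790/243 -688/243; 892/243 -688/243 1982/243]

x̄ = F·x = [-2, -1, -4]
P̄ = F·P·Fᵀ + Q = [16 7 2; 7 13 6; 2 6 22]
y = z − H·x̄ = [10]
S = H·P̄·Hᵀ + R = [243]
K = P̄·Hᵀ·S⁻¹ = [-7/243; 37/243; 58/243]
x' = x̄ + K·y = [-556/243, 127/243, -392/243]
P' = (I − K·H)·P̄ = [3839/243 1960/243 892/243; 1960/243 1790/243 -688/243; 892/243 -688/243 1982/243]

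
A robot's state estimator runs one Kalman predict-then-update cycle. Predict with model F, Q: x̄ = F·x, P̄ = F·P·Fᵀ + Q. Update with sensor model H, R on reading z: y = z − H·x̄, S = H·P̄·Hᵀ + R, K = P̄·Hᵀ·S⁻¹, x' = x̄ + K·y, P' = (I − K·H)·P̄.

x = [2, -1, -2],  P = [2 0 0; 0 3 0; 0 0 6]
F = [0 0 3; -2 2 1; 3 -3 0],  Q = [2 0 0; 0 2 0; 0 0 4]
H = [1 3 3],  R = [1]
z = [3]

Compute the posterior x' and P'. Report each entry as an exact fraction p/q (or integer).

x' = [-208/53, -412/53, 534/53]
P' = [2854/159 734/53 -1045/53; 734/53 1460/53 -1704/53; -1045/53 -1704/53 4111/106]

x̄ = F·x = [-6, -8, 9]
P̄ = F·P·Fᵀ + Q = [56 18 0; 18 28 -30; 0 -30 49]
y = z − H·x̄ = [6]
S = H·P̄·Hᵀ + R = [318]
K = P̄·Hᵀ·S⁻¹ = [55/159; 2/53; 19/106]
x' = x̄ + K·y = [-208/53, -412/53, 534/53]
P' = (I − K·H)·P̄ = [2854/159 734/53 -1045/53; 734/53 1460/53 -1704/53; -1045/53 -1704/53 4111/106]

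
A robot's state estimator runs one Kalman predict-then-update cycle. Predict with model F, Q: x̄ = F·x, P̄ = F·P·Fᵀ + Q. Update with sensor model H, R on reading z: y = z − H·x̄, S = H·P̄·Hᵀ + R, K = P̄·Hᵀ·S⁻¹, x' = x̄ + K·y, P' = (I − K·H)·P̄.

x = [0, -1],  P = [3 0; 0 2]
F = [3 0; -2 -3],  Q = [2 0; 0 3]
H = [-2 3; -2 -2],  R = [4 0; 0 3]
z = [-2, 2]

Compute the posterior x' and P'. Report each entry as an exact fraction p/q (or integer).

x' = [-9668/65615, -9822/13123]
P' = [27567/65615 210/13123; 210/13123 3624/13123]

x̄ = F·x = [0, 3]
P̄ = F·P·Fᵀ + Q = [29 -18; -18 33]
y = z − H·x̄ = [-11, 8]
S = H·P̄·Hᵀ + R = [633 -46; -46 107]
K = P̄·Hᵀ·S⁻¹ = [-12996/65615 -19078/65615; 2613/13123 -2556/13123]
x' = x̄ + K·y = [-9668/65615, -9822/13123]
P' = (I − K·H)·P̄ = [27567/65615 210/13123; 210/13123 3624/13123]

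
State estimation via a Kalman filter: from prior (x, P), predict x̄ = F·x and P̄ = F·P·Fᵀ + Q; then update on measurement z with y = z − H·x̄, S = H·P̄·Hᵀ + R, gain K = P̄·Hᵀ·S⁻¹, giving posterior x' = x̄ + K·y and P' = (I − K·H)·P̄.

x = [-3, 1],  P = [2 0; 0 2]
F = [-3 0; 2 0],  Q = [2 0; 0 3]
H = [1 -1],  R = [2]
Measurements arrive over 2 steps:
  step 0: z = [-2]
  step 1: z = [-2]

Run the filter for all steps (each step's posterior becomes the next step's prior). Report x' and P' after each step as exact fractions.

step 0: x' = [-31/57, 49/57], P' = [116/57 52/57; 52/57 98/57]
step 1: x' = [-3367/3299, 2693/3299], P' = [6718/3299 3010/3299; 3010/3299 5672/3299]

step 0: x̄ = F·x = [9, -6]
step 0: P̄ = F·P·Fᵀ + Q = [20 -12; -12 11]
step 0: y = z − H·x̄ = [-17]
step 0: S = H·P̄·Hᵀ + R = [57]
step 0: K = P̄·Hᵀ·S⁻¹ = [32/57; -23/57]
step 0: x' = x̄ + K·y = [-31/57, 49/57]
step 0: P' = (I − K·H)·P̄ = [116/57 52/57; 52/57 98/57]
step 1: x̄ = F·x = [31/19, -62/57]
step 1: P̄ = F·P·Fᵀ + Q = [386/19 -232/19; -232/19 635/57]
step 1: y = z − H·x̄ = [-269/57]
step 1: S = H·P̄·Hᵀ + R = [3299/57]
step 1: K = P̄·Hᵀ·S⁻¹ = [1854/3299; -1331/3299]
step 1: x' = x̄ + K·y = [-3367/3299, 2693/3299]
step 1: P' = (I − K·H)·P̄ = [6718/3299 3010/3299; 3010/3299 5672/3299]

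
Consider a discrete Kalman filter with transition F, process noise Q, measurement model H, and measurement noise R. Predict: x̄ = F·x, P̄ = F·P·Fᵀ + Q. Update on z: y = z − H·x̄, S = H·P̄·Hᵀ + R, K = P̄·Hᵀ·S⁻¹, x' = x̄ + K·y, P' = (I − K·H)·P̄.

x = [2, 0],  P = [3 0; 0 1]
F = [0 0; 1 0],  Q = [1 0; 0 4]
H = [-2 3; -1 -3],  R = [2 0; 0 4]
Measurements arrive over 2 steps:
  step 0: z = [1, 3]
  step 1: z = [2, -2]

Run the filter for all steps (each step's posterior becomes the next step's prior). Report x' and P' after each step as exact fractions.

step 0: x̄ = F·x = [0, 2]
step 0: P̄ = F·P·Fᵀ + Q = [1 0; 0 7]
step 0: y = z − H·x̄ = [-5, 9]
step 0: S = H·P̄·Hᵀ + R = [69 -61; -61 68]
step 0: K = P̄·Hᵀ·S⁻¹ = [-197/971 -191/971; 147/971 -168/971]
step 0: x' = x̄ + K·y = [-734/971, -305/971]
step 0: P' = (I − K·H)·P̄ = [386/971 126/971; 126/971 182/971]
step 1: x̄ = F·x = [0, -734/971]
step 1: P̄ = F·P·Fᵀ + Q = [1 0; 0 4270/971]
step 1: y = z − H·x̄ = [4144/971, -4144/971]
step 1: S = H·P̄·Hᵀ + R = [44256/971 -36488/971; -36488/971 43285/971]
step 1: K = P̄·Hᵀ·S⁻¹ = [-61529/300848 -7327/37606; 44835/300848 -6405/37606]
step 1: x' = x̄ + K·y = [-777/18803, 11413/18803]
step 1: P' = (I − K·H)·P̄ = [59587/150424 19215/150424; 19215/150424 27755/150424]

step 0: x' = [-734/971, -305/971], P' = [386/971 126/971; 126/971 182/971]
step 1: x' = [-777/18803, 11413/18803], P' = [59587/150424 19215/150424; 19215/150424 27755/150424]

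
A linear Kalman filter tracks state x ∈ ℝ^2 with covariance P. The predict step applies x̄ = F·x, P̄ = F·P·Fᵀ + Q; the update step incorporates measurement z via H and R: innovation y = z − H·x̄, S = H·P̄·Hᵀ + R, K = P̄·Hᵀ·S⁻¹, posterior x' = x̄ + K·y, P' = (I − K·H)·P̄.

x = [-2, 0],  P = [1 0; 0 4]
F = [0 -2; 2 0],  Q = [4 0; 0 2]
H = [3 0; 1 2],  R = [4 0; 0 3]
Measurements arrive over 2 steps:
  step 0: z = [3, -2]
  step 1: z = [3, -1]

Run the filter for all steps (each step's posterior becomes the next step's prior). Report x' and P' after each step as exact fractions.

step 0: x̄ = F·x = [0, -4]
step 0: P̄ = F·P·Fᵀ + Q = [20 0; 0 6]
step 0: y = z − H·x̄ = [3, 6]
step 0: S = H·P̄·Hᵀ + R = [184 60; 60 47]
step 0: K = P̄·Hᵀ·S⁻¹ = [405/1262 10/631; -90/631 276/631]
step 0: x' = x̄ + K·y = [1335/1262, -1138/631]
step 0: P' = (I − K·H)·P̄ = [270/631 -120/631; -120/631 474/631]
step 1: x̄ = F·x = [2276/631, 1335/631]
step 1: P̄ = F·P·Fᵀ + Q = [4420/631 480/631; 480/631 2342/631]
step 1: y = z − H·x̄ = [-4935/631, -5577/631]
step 1: S = H·P̄·Hᵀ + R = [42304/631 16140/631; 16140/631 17601/631]
step 1: K = P̄·Hᵀ·S⁻¹ = [19355/63932 1345/47949; -1915/15983 19336/47949]
step 1: x' = x̄ + K·y = [63377/63932, -8174/15983]
step 1: P' = (I − K·H)·P̄ = [19355/47949 -7660/47949; -7660/47949 32834/47949]

step 0: x' = [1335/1262, -1138/631], P' = [270/631 -120/631; -120/631 474/631]
step 1: x' = [63377/63932, -8174/15983], P' = [19355/47949 -7660/47949; -7660/47949 32834/47949]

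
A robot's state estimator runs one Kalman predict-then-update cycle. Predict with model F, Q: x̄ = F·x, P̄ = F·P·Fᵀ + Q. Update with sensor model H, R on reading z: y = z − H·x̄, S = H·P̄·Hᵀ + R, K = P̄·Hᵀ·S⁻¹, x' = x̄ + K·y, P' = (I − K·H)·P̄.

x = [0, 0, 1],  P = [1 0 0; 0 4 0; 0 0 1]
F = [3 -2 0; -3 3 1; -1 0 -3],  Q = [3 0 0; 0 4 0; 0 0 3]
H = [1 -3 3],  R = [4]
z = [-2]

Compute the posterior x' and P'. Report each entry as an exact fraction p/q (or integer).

x' = [1180/779, -1051/779, -1977/779]
P' = [7888/779 -4113/779 -6585/779; -4113/779 5461/779 6588/779; -6585/779 6588/779 8831/779]

x̄ = F·x = [0, 1, -3]
P̄ = F·P·Fᵀ + Q = [28 -33 -3; -33 50 0; -3 0 13]
y = z − H·x̄ = [10]
S = H·P̄·Hᵀ + R = [779]
K = P̄·Hᵀ·S⁻¹ = [118/779; -183/779; 36/779]
x' = x̄ + K·y = [1180/779, -1051/779, -1977/779]
P' = (I − K·H)·P̄ = [7888/779 -4113/779 -6585/779; -4113/779 5461/779 6588/779; -6585/779 6588/779 8831/779]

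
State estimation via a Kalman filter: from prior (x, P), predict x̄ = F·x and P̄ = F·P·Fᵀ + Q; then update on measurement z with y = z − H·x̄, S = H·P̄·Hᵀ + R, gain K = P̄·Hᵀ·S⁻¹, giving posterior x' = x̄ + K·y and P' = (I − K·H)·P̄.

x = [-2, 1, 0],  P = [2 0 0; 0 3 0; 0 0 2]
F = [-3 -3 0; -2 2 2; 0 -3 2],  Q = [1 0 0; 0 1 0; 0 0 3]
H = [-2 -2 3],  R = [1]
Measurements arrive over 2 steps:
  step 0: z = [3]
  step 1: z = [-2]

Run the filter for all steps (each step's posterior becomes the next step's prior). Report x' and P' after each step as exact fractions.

step 0: x̄ = F·x = [3, 6, -3]
step 0: P̄ = F·P·Fᵀ + Q = [46 -6 27; -6 29 -10; 27 -10 38]
step 0: y = z − H·x̄ = [30]
step 0: S = H·P̄·Hᵀ + R = [391]
step 0: K = P̄·Hᵀ·S⁻¹ = [1/391; -76/391; 80/391]
step 0: x' = x̄ + K·y = [1203/391, 66/391, 1227/391]
step 0: P' = (I − K·H)·P̄ = [17985/391 -2270/391 10477/391; -2270/391 5563/391 2170/391; 10477/391 2170/391 8458/391]
step 1: x̄ = F·x = [-3807/391, 180/391, 2256/391]
step 1: P̄ = F·P·Fᵀ + Q = [171463/391 -1350/391 -46245/391; -1350/391 80119/391 -59414/391; -46245/391 -59414/391 59032/391]
step 1: y = z − H·x̄ = [-14804/391]
step 1: S = H·P̄·Hᵀ + R = [2795115/391]
step 1: K = P̄·Hᵀ·S⁻¹ = [-478961/2795115; -67156/559023; 388414/2795115]
step 1: x' = x̄ + K·y = [-9080471/2795115, 2800004/559023, 1421224/2795115]
step 1: P' = (I − K·H)·P̄ = [639015764/2795115 -84193826/559023 145204769/2795115; -84193826/559023 56876527/559023 -18233918/559023; 145204769/2795115 -18233918/559023 36152924/2795115]

step 0: x' = [1203/391, 66/391, 1227/391], P' = [17985/391 -2270/391 10477/391; -2270/391 5563/391 2170/391; 10477/391 2170/391 8458/391]
step 1: x' = [-9080471/2795115, 2800004/559023, 1421224/2795115], P' = [639015764/2795115 -84193826/559023 145204769/2795115; -84193826/559023 56876527/559023 -18233918/559023; 145204769/2795115 -18233918/559023 36152924/2795115]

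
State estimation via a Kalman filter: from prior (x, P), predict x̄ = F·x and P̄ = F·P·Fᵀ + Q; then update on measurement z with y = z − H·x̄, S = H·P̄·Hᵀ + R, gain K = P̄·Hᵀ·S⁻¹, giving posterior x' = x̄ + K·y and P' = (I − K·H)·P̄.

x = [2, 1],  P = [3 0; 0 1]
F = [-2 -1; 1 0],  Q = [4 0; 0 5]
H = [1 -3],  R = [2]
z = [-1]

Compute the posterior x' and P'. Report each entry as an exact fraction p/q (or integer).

x' = [-285/127, -46/127]
P' = [934/127 288/127; 288/127 116/127]

x̄ = F·x = [-5, 2]
P̄ = F·P·Fᵀ + Q = [17 -6; -6 8]
y = z − H·x̄ = [10]
S = H·P̄·Hᵀ + R = [127]
K = P̄·Hᵀ·S⁻¹ = [35/127; -30/127]
x' = x̄ + K·y = [-285/127, -46/127]
P' = (I − K·H)·P̄ = [934/127 288/127; 288/127 116/127]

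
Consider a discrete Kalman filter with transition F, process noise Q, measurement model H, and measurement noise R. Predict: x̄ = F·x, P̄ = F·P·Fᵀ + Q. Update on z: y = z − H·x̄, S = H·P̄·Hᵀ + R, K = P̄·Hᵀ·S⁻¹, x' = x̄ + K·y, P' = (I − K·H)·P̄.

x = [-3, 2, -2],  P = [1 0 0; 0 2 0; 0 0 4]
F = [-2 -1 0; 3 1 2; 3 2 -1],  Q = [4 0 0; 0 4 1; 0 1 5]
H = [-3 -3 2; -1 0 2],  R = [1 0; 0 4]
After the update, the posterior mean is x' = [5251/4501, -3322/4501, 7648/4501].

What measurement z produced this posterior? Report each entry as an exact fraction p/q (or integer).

x̄ = F·x = [4, -11, -3]
P̄ = F·P·Fᵀ + Q = [10 -8 -10; -8 31 6; -10 6 26]
S = H·P̄·Hᵀ + R = [378 154; 154 158]
K = P̄·Hᵀ·S⁻¹ = [64/4501 -131/643; -6043/18004 1167/2572; 141/9002 485/1286]
x' − x̄ = [-12753/4501, 46189/4501, 21151/4501] = K·y
y = (KᵀK)⁻¹·Kᵀ·(x' − x̄) = [-13, 13]
z = y + H·x̄ = [-13, 13] + [15, -10] = [2, 3]

z = [2, 3]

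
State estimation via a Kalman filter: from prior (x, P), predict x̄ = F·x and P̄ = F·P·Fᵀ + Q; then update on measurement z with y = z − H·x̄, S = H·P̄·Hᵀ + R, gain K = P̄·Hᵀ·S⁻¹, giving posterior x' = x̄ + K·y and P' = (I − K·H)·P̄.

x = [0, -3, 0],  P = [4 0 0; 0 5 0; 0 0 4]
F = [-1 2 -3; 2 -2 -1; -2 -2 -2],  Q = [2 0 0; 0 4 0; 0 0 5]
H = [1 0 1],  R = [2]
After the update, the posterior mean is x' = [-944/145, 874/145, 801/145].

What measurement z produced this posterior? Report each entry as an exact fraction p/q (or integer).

x̄ = F·x = [-6, 6, 6]
P̄ = F·P·Fᵀ + Q = [62 -16 12; -16 44 12; 12 12 57]
S = H·P̄·Hᵀ + R = [145]
K = P̄·Hᵀ·S⁻¹ = [74/145; -4/145; 69/145]
x' − x̄ = [-74/145, 4/145, -69/145] = K·y
y = (KᵀK)⁻¹·Kᵀ·(x' − x̄) = [-1]
z = y + H·x̄ = [-1] + [0] = [-1]

z = [-1]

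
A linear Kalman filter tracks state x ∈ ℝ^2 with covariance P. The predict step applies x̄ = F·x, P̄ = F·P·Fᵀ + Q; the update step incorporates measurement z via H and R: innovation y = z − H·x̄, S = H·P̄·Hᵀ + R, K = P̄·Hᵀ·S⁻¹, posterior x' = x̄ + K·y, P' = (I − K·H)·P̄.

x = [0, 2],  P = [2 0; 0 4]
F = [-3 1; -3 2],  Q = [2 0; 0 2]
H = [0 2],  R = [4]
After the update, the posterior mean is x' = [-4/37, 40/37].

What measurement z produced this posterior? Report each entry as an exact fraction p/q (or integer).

z = [2]

x̄ = F·x = [2, 4]
P̄ = F·P·Fᵀ + Q = [24 26; 26 36]
S = H·P̄·Hᵀ + R = [148]
K = P̄·Hᵀ·S⁻¹ = [13/37; 18/37]
x' − x̄ = [-78/37, -108/37] = K·y
y = (KᵀK)⁻¹·Kᵀ·(x' − x̄) = [-6]
z = y + H·x̄ = [-6] + [8] = [2]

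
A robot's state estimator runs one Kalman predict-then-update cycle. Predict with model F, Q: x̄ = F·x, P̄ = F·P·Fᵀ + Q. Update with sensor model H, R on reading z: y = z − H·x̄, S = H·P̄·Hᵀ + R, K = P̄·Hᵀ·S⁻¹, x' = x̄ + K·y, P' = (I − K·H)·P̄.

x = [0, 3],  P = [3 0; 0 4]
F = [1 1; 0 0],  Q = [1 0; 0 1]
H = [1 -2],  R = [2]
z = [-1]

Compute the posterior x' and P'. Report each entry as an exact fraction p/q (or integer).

x̄ = F·x = [3, 0]
P̄ = F·P·Fᵀ + Q = [8 0; 0 1]
y = z − H·x̄ = [-4]
S = H·P̄·Hᵀ + R = [14]
K = P̄·Hᵀ·S⁻¹ = [4/7; -1/7]
x' = x̄ + K·y = [5/7, 4/7]
P' = (I − K·H)·P̄ = [24/7 8/7; 8/7 5/7]

x' = [5/7, 4/7]
P' = [24/7 8/7; 8/7 5/7]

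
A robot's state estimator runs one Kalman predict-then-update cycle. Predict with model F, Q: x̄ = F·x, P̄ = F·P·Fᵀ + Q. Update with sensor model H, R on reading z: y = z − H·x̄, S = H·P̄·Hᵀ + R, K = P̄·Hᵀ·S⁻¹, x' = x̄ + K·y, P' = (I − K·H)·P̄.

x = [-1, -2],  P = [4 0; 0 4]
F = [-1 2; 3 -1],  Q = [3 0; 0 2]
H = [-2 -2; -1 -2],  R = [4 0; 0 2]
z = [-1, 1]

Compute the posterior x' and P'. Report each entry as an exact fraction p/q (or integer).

x' = [602/729, -62/81]
P' = [3442/729 -256/81; -256/81 22/9]

x̄ = F·x = [-3, -1]
P̄ = F·P·Fᵀ + Q = [23 -20; -20 42]
y = z − H·x̄ = [-9, -4]
S = H·P̄·Hᵀ + R = [104 94; 94 113]
K = P̄·Hᵀ·S⁻¹ = [-569/729 583/729; 29/81 -70/81]
x' = x̄ + K·y = [602/729, -62/81]
P' = (I − K·H)·P̄ = [3442/729 -256/81; -256/81 22/9]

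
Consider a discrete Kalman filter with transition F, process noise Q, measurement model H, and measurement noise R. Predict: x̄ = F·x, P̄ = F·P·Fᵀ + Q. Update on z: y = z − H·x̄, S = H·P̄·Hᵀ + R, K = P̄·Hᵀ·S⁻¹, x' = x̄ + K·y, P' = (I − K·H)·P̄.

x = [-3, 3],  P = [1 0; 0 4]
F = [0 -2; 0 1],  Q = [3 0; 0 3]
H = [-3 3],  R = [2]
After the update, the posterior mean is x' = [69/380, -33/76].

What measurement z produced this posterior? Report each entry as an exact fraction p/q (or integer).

z = [-2]

x̄ = F·x = [-6, 3]
P̄ = F·P·Fᵀ + Q = [19 -8; -8 7]
S = H·P̄·Hᵀ + R = [380]
K = P̄·Hᵀ·S⁻¹ = [-81/380; 9/76]
x' − x̄ = [2349/380, -261/76] = K·y
y = (KᵀK)⁻¹·Kᵀ·(x' − x̄) = [-29]
z = y + H·x̄ = [-29] + [27] = [-2]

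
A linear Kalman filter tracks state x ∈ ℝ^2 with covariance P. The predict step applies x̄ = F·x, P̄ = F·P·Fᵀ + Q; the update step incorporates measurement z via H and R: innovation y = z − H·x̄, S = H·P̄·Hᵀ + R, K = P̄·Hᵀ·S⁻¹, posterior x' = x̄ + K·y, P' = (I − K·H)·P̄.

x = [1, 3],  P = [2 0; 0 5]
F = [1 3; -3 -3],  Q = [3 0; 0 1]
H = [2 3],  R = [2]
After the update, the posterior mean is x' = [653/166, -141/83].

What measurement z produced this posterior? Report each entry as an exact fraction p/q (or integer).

x̄ = F·x = [10, -12]
P̄ = F·P·Fᵀ + Q = [50 -51; -51 64]
S = H·P̄·Hᵀ + R = [166]
K = P̄·Hᵀ·S⁻¹ = [-53/166; 45/83]
x' − x̄ = [-1007/166, 855/83] = K·y
y = (KᵀK)⁻¹·Kᵀ·(x' − x̄) = [19]
z = y + H·x̄ = [19] + [-16] = [3]

z = [3]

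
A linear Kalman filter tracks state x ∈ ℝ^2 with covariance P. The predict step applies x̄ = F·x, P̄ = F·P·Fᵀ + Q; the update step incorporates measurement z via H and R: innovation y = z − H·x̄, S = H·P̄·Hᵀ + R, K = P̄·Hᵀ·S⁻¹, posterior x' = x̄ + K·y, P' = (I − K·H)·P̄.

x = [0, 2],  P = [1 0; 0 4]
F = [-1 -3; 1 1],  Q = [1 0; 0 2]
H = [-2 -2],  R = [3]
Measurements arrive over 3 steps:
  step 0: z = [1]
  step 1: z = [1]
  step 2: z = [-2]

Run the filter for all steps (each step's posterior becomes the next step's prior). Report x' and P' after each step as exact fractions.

step 0: x' = [-124/79, 74/79], P' = [502/79 -427/79; -427/79 409/79]
step 1: x' = [-364/7729, -3826/7729], P' = [23584/7729 -18547/7729; -18547/7729 19129/7729]
step 2: x' = [649970/421999, -228202/421999], P' = [1258396/421999 -1002169/421999; -1002169/421999 1045051/421999]

step 0: x̄ = F·x = [-6, 2]
step 0: P̄ = F·P·Fᵀ + Q = [38 -13; -13 7]
step 0: y = z − H·x̄ = [-7]
step 0: S = H·P̄·Hᵀ + R = [79]
step 0: K = P̄·Hᵀ·S⁻¹ = [-50/79; 12/79]
step 0: x' = x̄ + K·y = [-124/79, 74/79]
step 0: P' = (I − K·H)·P̄ = [502/79 -427/79; -427/79 409/79]
step 1: x̄ = F·x = [-98/79, -50/79]
step 1: P̄ = F·P·Fᵀ + Q = [1700/79 -21/79; -21/79 215/79]
step 1: y = z − H·x̄ = [-217/79]
step 1: S = H·P̄·Hᵀ + R = [7729/79]
step 1: K = P̄·Hᵀ·S⁻¹ = [-3358/7729; -388/7729]
step 1: x' = x̄ + K·y = [-364/7729, -3826/7729]
step 1: P' = (I − K·H)·P̄ = [23584/7729 -18547/7729; -18547/7729 19129/7729]
step 2: x̄ = F·x = [11842/7729, -4190/7729]
step 2: P̄ = F·P·Fᵀ + Q = [92192/7729 -6783/7729; -6783/7729 21077/7729]
step 2: y = z − H·x̄ = [-154/7729]
step 2: S = H·P̄·Hᵀ + R = [421999/7729]
step 2: K = P̄·Hᵀ·S⁻¹ = [-170818/421999; -28588/421999]
step 2: x' = x̄ + K·y = [649970/421999, -228202/421999]
step 2: P' = (I − K·H)·P̄ = [1258396/421999 -1002169/421999; -1002169/421999 1045051/421999]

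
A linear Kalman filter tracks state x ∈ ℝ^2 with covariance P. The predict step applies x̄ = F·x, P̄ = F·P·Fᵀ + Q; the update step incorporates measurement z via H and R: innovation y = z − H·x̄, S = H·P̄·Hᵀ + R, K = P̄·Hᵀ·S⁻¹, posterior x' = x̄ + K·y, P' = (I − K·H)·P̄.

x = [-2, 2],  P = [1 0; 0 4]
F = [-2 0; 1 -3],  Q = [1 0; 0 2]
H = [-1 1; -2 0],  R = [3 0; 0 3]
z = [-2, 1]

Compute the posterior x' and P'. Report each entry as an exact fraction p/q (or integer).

x' = [-10/977, -2276/977]
P' = [618/977 555/977; 555/977 3216/977]

x̄ = F·x = [4, -8]
P̄ = F·P·Fᵀ + Q = [5 -2; -2 39]
y = z − H·x̄ = [10, 9]
S = H·P̄·Hᵀ + R = [51 14; 14 23]
K = P̄·Hᵀ·S⁻¹ = [-21/977 -412/977; 887/977 -370/977]
x' = x̄ + K·y = [-10/977, -2276/977]
P' = (I − K·H)·P̄ = [618/977 555/977; 555/977 3216/977]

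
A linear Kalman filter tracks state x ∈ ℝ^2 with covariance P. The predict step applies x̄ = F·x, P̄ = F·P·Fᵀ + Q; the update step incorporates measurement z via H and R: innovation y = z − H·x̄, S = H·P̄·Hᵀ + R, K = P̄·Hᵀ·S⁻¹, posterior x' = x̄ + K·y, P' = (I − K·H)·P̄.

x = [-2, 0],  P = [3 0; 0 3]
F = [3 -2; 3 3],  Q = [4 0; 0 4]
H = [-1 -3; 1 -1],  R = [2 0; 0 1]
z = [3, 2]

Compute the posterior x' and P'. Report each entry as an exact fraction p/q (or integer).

x̄ = F·x = [-6, -6]
P̄ = F·P·Fᵀ + Q = [43 9; 9 58]
y = z − H·x̄ = [-21, 2]
S = H·P̄·Hᵀ + R = [621 113; 113 84]
K = P̄·Hᵀ·S⁻¹ = [-9722/39395 29024/39395; -1967/7879 -1950/7879]
x' = x̄ + K·y = [5168/7879, -9867/7879]
P' = (I − K·H)·P̄ = [26629/39395 -479/7879; -479/7879 1471/7879]

x' = [5168/7879, -9867/7879]
P' = [26629/39395 -479/7879; -479/7879 1471/7879]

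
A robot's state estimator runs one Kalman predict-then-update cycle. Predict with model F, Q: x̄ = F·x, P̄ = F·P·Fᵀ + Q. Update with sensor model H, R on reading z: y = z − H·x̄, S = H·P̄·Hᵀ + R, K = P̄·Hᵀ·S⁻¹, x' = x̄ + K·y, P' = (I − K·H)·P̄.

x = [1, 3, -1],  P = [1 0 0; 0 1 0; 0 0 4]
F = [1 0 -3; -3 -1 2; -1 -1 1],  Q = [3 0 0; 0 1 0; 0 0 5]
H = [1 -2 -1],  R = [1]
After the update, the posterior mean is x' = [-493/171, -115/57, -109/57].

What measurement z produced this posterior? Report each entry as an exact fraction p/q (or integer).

x̄ = F·x = [4, -8, -5]
P̄ = F·P·Fᵀ + Q = [40 -27 -13; -27 27 12; -13 12 11]
S = H·P̄·Hᵀ + R = [342]
K = P̄·Hᵀ·S⁻¹ = [107/342; -31/114; -8/57]
x' − x̄ = [-1177/171, 341/57, 176/57] = K·y
y = (KᵀK)⁻¹·Kᵀ·(x' − x̄) = [-22]
z = y + H·x̄ = [-22] + [25] = [3]

z = [3]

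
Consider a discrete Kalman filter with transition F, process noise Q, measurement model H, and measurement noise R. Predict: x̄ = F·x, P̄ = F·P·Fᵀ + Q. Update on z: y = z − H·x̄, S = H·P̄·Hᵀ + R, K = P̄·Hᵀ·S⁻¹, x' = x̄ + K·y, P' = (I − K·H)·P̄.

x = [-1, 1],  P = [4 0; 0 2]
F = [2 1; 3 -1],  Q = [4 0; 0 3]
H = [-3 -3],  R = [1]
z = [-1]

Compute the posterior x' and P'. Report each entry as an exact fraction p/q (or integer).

x' = [287/241, -208/241]
P' = [946/241 -935/241; -935/241 3803/964]

x̄ = F·x = [-1, -4]
P̄ = F·P·Fᵀ + Q = [22 22; 22 41]
y = z − H·x̄ = [-16]
S = H·P̄·Hᵀ + R = [964]
K = P̄·Hᵀ·S⁻¹ = [-33/241; -189/964]
x' = x̄ + K·y = [287/241, -208/241]
P' = (I − K·H)·P̄ = [946/241 -935/241; -935/241 3803/964]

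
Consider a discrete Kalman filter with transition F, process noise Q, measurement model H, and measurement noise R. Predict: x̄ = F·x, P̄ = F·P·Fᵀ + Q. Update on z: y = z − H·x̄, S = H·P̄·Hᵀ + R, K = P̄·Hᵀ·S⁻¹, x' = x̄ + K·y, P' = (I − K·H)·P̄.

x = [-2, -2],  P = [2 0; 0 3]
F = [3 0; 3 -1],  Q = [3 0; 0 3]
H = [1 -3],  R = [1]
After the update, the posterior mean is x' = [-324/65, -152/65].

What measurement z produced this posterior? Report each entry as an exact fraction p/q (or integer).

z = [2]

x̄ = F·x = [-6, -4]
P̄ = F·P·Fᵀ + Q = [21 18; 18 24]
S = H·P̄·Hᵀ + R = [130]
K = P̄·Hᵀ·S⁻¹ = [-33/130; -27/65]
x' − x̄ = [66/65, 108/65] = K·y
y = (KᵀK)⁻¹·Kᵀ·(x' − x̄) = [-4]
z = y + H·x̄ = [-4] + [6] = [2]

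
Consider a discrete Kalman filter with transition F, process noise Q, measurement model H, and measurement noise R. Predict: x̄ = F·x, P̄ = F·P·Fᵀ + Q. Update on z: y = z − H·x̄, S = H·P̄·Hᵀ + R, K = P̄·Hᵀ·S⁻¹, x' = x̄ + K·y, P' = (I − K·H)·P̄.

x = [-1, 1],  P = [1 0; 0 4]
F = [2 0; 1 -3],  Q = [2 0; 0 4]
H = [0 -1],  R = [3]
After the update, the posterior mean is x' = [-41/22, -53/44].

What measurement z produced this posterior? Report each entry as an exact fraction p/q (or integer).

x̄ = F·x = [-2, -4]
P̄ = F·P·Fᵀ + Q = [6 2; 2 41]
S = H·P̄·Hᵀ + R = [44]
K = P̄·Hᵀ·S⁻¹ = [-1/22; -41/44]
x' − x̄ = [3/22, 123/44] = K·y
y = (KᵀK)⁻¹·Kᵀ·(x' − x̄) = [-3]
z = y + H·x̄ = [-3] + [4] = [1]

z = [1]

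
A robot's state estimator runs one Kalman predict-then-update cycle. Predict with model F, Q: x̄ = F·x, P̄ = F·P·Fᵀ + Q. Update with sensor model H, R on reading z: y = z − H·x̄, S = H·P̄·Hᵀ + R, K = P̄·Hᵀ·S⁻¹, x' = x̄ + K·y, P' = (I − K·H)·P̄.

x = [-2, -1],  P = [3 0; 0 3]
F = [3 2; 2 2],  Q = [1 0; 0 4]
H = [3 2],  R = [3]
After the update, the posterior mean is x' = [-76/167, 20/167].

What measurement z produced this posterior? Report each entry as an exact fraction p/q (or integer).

z = [-1]

x̄ = F·x = [-8, -6]
P̄ = F·P·Fᵀ + Q = [40 30; 30 28]
S = H·P̄·Hᵀ + R = [835]
K = P̄·Hᵀ·S⁻¹ = [36/167; 146/835]
x' − x̄ = [1260/167, 1022/167] = K·y
y = (KᵀK)⁻¹·Kᵀ·(x' − x̄) = [35]
z = y + H·x̄ = [35] + [-36] = [-1]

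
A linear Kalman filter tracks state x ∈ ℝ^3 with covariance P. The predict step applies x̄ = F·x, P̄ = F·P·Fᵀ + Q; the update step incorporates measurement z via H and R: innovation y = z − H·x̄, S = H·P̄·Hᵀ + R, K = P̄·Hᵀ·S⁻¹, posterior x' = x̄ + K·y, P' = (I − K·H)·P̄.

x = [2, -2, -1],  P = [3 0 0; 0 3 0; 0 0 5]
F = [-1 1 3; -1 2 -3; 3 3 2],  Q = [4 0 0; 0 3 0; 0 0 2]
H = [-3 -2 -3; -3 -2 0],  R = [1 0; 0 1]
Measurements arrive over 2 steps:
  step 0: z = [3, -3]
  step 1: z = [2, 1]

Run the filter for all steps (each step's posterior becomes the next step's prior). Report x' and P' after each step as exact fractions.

step 0: x' = [153551/196327, 51729/196327, -382934/196327], P' = [4698991/196327 -7030593/196327 -6882/196327; -7030593/196327 10567809/196327 -22107/196327; -6882/196327 -22107/196327 43348/196327]
step 1: x' = [-182405792807/34926201138, 255615009595/34926201138, -1837404068/5821033523], P' = [100056294553/34926201138 -146393879951/34926201138 -484376442/5821033523; -146393879951/34926201138 222313919935/34926201138 -150440847/5821033523; -484376442/5821033523 -150440847/5821033523 1183298139/5821033523]

step 0: x̄ = F·x = [-7, -3, -2]
step 0: P̄ = F·P·Fᵀ + Q = [55 -36 30; -36 63 -21; 30 -21 76]
step 0: y = z − H·x̄ = [-30, -30]
step 0: S = H·P̄·Hᵀ + R = [1288 459; 459 316]
step 0: K = P̄·Hᵀ·S⁻¹ = [-15141/196327 -35787/196327; 22482/196327 -43839/196327; -65184/196327 64860/196327]
step 0: x' = x̄ + K·y = [153551/196327, 51729/196327, -382934/196327]
step 0: P' = (I − K·H)·P̄ = [4698991/196327 -7030593/196327 -6882/196327; -7030593/196327 10567809/196327 -22107/196327; -6882/196327 -22107/196327 43348/196327]
step 1: x̄ = F·x = [-1250624/196327, 1098709/196327, -150028/196327]
step 1: P̄ = F·P·Fᵀ + Q = [30412076/196327 46469935/196327 17575191/196327; 46469935/196327 76295704/196327 28144251/196327; 17575191/196327 28144251/196327 11068704/196327]
step 1: y = z − H·x̄ = [-84836/10333, -1358127/196327]
step 1: S = H·P̄·Hᵀ + R = [99496307/10333 77030155/10333; 77030155/10333 1136727047/196327]
step 1: K = P̄·Hᵀ·S⁻¹ = [1337652199/34926201138 -7381123757/34926201138; -2738264771/34926201138 -5446200017/34926201138; -1795883397/5821033523 1754011020/5821033523]
step 1: x' = x̄ + K·y = [-182405792807/34926201138, 255615009595/34926201138, -1837404068/5821033523]
step 1: P' = (I − K·H)·P̄ = [100056294553/34926201138 -146393879951/34926201138 -484376442/5821033523; -146393879951/34926201138 222313919935/34926201138 -150440847/5821033523; -484376442/5821033523 -150440847/5821033523 1183298139/5821033523]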